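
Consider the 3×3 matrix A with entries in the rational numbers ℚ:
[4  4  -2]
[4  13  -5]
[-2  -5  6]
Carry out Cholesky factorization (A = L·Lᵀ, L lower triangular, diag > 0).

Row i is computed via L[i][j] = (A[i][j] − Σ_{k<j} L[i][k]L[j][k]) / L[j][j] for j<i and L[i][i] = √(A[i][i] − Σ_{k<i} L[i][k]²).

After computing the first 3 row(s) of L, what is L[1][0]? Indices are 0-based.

L[1][0] = 2

Step 1: L[0][0] = √(4) = 2.
  L[1][0] = (4) / L[0][0] = 2.
Step 2: L[1][1] = √(9) = 3.
  L[2][0] = (-2) / L[0][0] = -1.
  L[2][1] = (-3) / L[1][1] = -1.
Step 3: L[2][2] = √(4) = 2.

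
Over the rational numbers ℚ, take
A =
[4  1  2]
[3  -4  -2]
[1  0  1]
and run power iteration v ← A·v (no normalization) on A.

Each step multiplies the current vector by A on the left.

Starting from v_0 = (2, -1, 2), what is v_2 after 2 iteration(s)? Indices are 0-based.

v_2 = (58, 1, 15)

v_0 = (2, -1, 2).
v_1 = A·v_0 = (11, 6, 4).
v_2 = A·v_1 = (58, 1, 15).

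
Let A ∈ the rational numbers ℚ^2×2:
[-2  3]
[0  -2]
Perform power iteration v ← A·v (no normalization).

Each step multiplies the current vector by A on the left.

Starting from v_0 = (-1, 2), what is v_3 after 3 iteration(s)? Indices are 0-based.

v_0 = (-1, 2).
v_1 = A·v_0 = (8, -4).
v_2 = A·v_1 = (-28, 8).
v_3 = A·v_2 = (80, -16).

v_3 = (80, -16)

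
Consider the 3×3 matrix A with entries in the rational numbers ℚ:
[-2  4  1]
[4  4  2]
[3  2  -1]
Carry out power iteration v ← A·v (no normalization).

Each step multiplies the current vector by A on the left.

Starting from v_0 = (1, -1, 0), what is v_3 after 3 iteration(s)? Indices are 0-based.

v_0 = (1, -1, 0).
v_1 = A·v_0 = (-6, 0, 1).
v_2 = A·v_1 = (13, -22, -19).
v_3 = A·v_2 = (-133, -74, 14).

v_3 = (-133, -74, 14)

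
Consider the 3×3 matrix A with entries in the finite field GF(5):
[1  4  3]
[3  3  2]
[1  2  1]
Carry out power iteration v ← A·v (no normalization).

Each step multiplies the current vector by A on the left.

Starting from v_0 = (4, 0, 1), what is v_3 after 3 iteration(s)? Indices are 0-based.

v_0 = (4, 0, 1).
v_1 = A·v_0 = (2, 4, 0).
v_2 = A·v_1 = (3, 3, 0).
v_3 = A·v_2 = (0, 3, 4).

v_3 = (0, 3, 4)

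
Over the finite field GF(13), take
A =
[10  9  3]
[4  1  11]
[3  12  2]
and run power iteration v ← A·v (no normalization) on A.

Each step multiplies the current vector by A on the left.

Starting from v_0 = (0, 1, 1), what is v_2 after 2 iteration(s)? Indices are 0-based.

v_2 = (10, 6, 0)

v_0 = (0, 1, 1).
v_1 = A·v_0 = (12, 12, 1).
v_2 = A·v_1 = (10, 6, 0).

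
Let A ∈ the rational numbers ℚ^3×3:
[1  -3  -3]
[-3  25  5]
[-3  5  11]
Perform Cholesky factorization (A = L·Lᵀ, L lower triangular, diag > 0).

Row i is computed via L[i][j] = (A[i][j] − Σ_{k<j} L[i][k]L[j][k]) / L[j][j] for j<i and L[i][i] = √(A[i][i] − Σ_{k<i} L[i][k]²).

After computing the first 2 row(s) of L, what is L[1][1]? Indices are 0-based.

L[1][1] = 4

Step 1: L[0][0] = √(1) = 1.
  L[1][0] = (-3) / L[0][0] = -3.
Step 2: L[1][1] = √(16) = 4.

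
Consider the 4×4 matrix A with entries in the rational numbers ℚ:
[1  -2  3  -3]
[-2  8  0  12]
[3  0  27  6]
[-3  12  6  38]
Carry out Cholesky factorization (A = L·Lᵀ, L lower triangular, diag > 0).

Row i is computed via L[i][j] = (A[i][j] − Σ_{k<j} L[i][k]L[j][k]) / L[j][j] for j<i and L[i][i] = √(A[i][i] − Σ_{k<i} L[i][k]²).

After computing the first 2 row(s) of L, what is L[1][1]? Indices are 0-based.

Step 1: L[0][0] = √(1) = 1.
  L[1][0] = (-2) / L[0][0] = -2.
Step 2: L[1][1] = √(4) = 2.

L[1][1] = 2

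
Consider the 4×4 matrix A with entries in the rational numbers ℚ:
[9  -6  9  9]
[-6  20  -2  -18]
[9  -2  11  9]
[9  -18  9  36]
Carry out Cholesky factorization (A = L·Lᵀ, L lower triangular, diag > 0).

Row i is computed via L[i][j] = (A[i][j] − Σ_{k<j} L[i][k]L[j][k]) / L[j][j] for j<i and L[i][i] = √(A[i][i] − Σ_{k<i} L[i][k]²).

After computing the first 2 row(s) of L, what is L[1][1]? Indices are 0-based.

L[1][1] = 4

Step 1: L[0][0] = √(9) = 3.
  L[1][0] = (-6) / L[0][0] = -2.
Step 2: L[1][1] = √(16) = 4.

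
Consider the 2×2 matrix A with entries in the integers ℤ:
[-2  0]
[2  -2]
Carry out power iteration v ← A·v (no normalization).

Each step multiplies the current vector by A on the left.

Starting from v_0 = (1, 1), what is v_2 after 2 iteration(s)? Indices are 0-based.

v_0 = (1, 1).
v_1 = A·v_0 = (-2, 0).
v_2 = A·v_1 = (4, -4).

v_2 = (4, -4)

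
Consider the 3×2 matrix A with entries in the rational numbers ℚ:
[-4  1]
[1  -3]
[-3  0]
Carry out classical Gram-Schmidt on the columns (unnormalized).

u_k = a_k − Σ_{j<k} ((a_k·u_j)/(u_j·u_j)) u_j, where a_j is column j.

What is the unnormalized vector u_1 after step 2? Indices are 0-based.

u_1 = (-1/13, -71/26, -21/26)

Step 1: u_0 = a_0 = (-4, 1, -3).
Step 2: u_1 = a_1 − (-7/26)·u_0 = (-1/13, -71/26, -21/26).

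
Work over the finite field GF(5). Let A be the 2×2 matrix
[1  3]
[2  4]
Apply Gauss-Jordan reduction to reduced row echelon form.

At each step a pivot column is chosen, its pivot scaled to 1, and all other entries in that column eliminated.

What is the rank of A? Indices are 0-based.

pivot(0,0)=1: scale R0 → (1, 3)
  clear (1,0): R1 −= (2)R0 → (0, 3)
pivot(1,1)=3: scale R1 → (0, 1)
  clear (0,1): R0 −= (3)R1 → (1, 0)

rank = 2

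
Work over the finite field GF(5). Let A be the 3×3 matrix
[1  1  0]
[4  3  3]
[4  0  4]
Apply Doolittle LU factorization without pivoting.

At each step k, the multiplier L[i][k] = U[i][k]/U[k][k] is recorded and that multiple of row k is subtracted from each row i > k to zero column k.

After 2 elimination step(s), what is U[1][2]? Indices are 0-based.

k=0: U[0][0]=1
  eliminate (1,0): mult=4, new row 1: (0, 4, 3); set L[1][0]=4
  eliminate (2,0): mult=4, new row 2: (0, 1, 4); set L[2][0]=4
k=1: U[1][1]=4
  eliminate (2,1): mult=4, new row 2: (0, 0, 2); set L[2][1]=4

U[1][2] = 3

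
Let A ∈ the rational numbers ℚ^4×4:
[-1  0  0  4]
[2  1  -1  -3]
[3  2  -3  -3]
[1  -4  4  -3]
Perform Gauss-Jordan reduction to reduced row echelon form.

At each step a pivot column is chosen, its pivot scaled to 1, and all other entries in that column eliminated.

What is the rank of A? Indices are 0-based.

pivot(0,0)=-1: scale R0 → (1, 0, 0, -4)
  clear (1,0): R1 −= (2)R0 → (0, 1, -1, 5)
  clear (2,0): R2 −= (3)R0 → (0, 2, -3, 9)
  clear (3,0): R3 −= (1)R0 → (0, -4, 4, 1)
pivot(1,1)=1: scale R1 → (0, 1, -1, 5)
  clear (2,1): R2 −= (2)R1 → (0, 0, -1, -1)
  clear (3,1): R3 −= (-4)R1 → (0, 0, 0, 21)
pivot(2,2)=-1: scale R2 → (0, 0, 1, 1)
  clear (1,2): R1 −= (-1)R2 → (0, 1, 0, 6)
pivot(3,3)=21: scale R3 → (0, 0, 0, 1)
  clear (0,3): R0 −= (-4)R3 → (1, 0, 0, 0)
  clear (1,3): R1 −= (6)R3 → (0, 1, 0, 0)
  clear (2,3): R2 −= (1)R3 → (0, 0, 1, 0)

rank = 4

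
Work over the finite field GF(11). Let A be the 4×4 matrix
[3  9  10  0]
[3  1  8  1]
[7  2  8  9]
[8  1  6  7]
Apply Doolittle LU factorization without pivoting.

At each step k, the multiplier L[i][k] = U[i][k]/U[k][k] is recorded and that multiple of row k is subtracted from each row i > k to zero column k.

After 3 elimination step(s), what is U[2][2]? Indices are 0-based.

U[2][2] = 5

[col 0] pivot 3
  R1 -= 1*R0 → (0, 3, 9, 1)  (L[1][0] := 1)
  R2 -= 6*R0 → (0, 3, 3, 9)  (L[2][0] := 6)
  R3 -= 10*R0 → (0, 10, 5, 7)  (L[3][0] := 10)
[col 1] pivot 3
  R2 -= 1*R1 → (0, 0, 5, 8)  (L[2][1] := 1)
  R3 -= 7*R1 → (0, 0, 8, 0)  (L[3][1] := 7)
[col 2] pivot 5
  R3 -= 6*R2 → (0, 0, 0, 7)  (L[3][2] := 6)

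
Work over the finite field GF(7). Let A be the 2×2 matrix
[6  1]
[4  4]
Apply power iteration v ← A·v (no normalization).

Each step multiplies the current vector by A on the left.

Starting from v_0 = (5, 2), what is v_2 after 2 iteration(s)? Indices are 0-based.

v_2 = (3, 2)

v_0 = (5, 2).
v_1 = A·v_0 = (4, 0).
v_2 = A·v_1 = (3, 2).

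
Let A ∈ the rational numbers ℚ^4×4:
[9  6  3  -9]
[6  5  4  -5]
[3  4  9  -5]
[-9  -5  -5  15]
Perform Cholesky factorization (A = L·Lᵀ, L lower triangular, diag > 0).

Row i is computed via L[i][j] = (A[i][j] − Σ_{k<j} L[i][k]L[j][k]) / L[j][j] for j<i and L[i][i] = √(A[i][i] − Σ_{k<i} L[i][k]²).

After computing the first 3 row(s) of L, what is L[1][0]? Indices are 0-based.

Step 1: L[0][0] = √(9) = 3.
  L[1][0] = (6) / L[0][0] = 2.
Step 2: L[1][1] = √(1) = 1.
  L[2][0] = (3) / L[0][0] = 1.
  L[2][1] = (2) / L[1][1] = 2.
Step 3: L[2][2] = √(4) = 2.

L[1][0] = 2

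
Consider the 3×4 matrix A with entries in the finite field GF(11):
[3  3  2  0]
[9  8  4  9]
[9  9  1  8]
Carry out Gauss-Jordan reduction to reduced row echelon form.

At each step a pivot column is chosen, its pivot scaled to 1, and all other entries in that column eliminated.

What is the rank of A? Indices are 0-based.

[1] R0 /= 3  ⇒  (1, 1, 8, 0)
     R1 -= 9·R0  ⇒  (0, 10, 9, 9)
     R2 -= 9·R0  ⇒  (0, 0, 6, 8)
[2] R1 /= 10  ⇒  (0, 1, 2, 2)
     R0 -= 1·R1  ⇒  (1, 0, 6, 9)
[3] R2 /= 6  ⇒  (0, 0, 1, 5)
     R0 -= 6·R2  ⇒  (1, 0, 0, 1)
     R1 -= 2·R2  ⇒  (0, 1, 0, 3)

rank = 3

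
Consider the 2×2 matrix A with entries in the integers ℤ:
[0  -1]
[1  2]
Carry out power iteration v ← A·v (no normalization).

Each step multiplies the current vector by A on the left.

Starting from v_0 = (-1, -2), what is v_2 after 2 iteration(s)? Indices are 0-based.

v_2 = (5, -8)

v_0 = (-1, -2).
v_1 = A·v_0 = (2, -5).
v_2 = A·v_1 = (5, -8).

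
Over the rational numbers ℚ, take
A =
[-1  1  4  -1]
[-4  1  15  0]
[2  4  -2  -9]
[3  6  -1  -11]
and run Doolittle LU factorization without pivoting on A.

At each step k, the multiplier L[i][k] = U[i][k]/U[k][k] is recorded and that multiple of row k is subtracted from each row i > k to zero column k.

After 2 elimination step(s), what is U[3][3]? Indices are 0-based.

k=0: U[0][0]=-1
  eliminate (1,0): mult=4, new row 1: (0, -3, -1, 4); set L[1][0]=4
  eliminate (2,0): mult=-2, new row 2: (0, 6, 6, -11); set L[2][0]=-2
  eliminate (3,0): mult=-3, new row 3: (0, 9, 11, -14); set L[3][0]=-3
k=1: U[1][1]=-3
  eliminate (2,1): mult=-2, new row 2: (0, 0, 4, -3); set L[2][1]=-2
  eliminate (3,1): mult=-3, new row 3: (0, 0, 8, -2); set L[3][1]=-3

U[3][3] = -2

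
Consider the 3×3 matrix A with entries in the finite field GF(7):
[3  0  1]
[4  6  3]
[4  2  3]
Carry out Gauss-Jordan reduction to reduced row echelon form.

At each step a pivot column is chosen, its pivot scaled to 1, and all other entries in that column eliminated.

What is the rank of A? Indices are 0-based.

step 1: normalize row 0 (÷3) = (1, 0, 5)
  row 1: subtract 4×row0 = (0, 6, 4)
  row 2: subtract 4×row0 = (0, 2, 4)
step 2: normalize row 1 (÷6) = (0, 1, 3)
  row 2: subtract 2×row1 = (0, 0, 5)
step 3: normalize row 2 (÷5) = (0, 0, 1)
  row 0: subtract 5×row2 = (1, 0, 0)
  row 1: subtract 3×row2 = (0, 1, 0)

rank = 3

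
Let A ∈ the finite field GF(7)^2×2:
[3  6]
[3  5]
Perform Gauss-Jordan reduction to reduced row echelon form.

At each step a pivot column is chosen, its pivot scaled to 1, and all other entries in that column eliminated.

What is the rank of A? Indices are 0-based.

[1] R0 /= 3  ⇒  (1, 2)
     R1 -= 3·R0  ⇒  (0, 6)
[2] R1 /= 6  ⇒  (0, 1)
     R0 -= 2·R1  ⇒  (1, 0)

rank = 2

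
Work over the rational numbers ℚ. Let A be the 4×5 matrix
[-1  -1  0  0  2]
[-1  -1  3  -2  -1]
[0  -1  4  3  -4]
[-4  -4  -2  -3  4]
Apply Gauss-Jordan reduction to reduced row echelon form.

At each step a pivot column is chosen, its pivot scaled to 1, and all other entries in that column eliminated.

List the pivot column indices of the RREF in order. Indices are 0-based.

step 1: normalize row 0 (÷-1) = (1, 1, 0, 0, -2)
  row 1: subtract -1×row0 = (0, 0, 3, -2, -3)
  row 3: subtract -4×row0 = (0, 0, -2, -3, -4)
step 2: exchange rows 1,2
step 2: normalize row 1 (÷-1) = (0, 1, -4, -3, 4)
  row 0: subtract 1×row1 = (1, 0, 4, 3, -6)
step 3: normalize row 2 (÷3) = (0, 0, 1, -2/3, -1)
  row 0: subtract 4×row2 = (1, 0, 0, 17/3, -2)
  row 1: subtract -4×row2 = (0, 1, 0, -17/3, 0)
  row 3: subtract -2×row2 = (0, 0, 0, -13/3, -6)
step 4: normalize row 3 (÷-13/3) = (0, 0, 0, 1, 18/13)
  row 0: subtract 17/3×row3 = (1, 0, 0, 0, -128/13)
  row 1: subtract -17/3×row3 = (0, 1, 0, 0, 102/13)
  row 2: subtract -2/3×row3 = (0, 0, 1, 0, -1/13)

pivot columns: 0, 1, 2, 3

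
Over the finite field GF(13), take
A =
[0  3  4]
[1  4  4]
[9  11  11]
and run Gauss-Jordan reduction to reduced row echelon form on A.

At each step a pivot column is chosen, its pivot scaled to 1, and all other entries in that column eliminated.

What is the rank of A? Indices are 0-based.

rank = 3

step 1: exchange rows 0,1
step 1: normalize row 0 (÷1) = (1, 4, 4)
  row 2: subtract 9×row0 = (0, 1, 1)
step 2: normalize row 1 (÷3) = (0, 1, 10)
  row 0: subtract 4×row1 = (1, 0, 3)
  row 2: subtract 1×row1 = (0, 0, 4)
step 3: normalize row 2 (÷4) = (0, 0, 1)
  row 0: subtract 3×row2 = (1, 0, 0)
  row 1: subtract 10×row2 = (0, 1, 0)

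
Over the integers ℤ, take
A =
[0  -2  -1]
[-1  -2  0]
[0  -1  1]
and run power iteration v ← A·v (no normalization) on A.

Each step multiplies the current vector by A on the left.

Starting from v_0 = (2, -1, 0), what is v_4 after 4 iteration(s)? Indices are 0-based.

v_4 = (-13, -13, -2)

v_0 = (2, -1, 0).
v_1 = A·v_0 = (2, 0, 1).
v_2 = A·v_1 = (-1, -2, 1).
v_3 = A·v_2 = (3, 5, 3).
v_4 = A·v_3 = (-13, -13, -2).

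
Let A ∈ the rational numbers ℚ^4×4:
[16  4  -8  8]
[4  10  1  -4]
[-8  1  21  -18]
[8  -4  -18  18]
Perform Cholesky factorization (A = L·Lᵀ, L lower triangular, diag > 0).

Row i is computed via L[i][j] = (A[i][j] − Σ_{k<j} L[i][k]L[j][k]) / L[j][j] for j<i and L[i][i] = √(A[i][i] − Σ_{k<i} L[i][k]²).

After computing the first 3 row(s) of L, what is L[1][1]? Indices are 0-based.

L[1][1] = 3

Step 1: L[0][0] = √(16) = 4.
  L[1][0] = (4) / L[0][0] = 1.
Step 2: L[1][1] = √(9) = 3.
  L[2][0] = (-8) / L[0][0] = -2.
  L[2][1] = (3) / L[1][1] = 1.
Step 3: L[2][2] = √(16) = 4.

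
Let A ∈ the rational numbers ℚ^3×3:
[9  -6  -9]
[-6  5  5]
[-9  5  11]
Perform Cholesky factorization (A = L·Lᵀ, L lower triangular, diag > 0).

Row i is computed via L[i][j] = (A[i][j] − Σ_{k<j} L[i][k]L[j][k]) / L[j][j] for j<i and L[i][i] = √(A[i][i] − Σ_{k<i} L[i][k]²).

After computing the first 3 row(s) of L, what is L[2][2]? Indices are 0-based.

Step 1: L[0][0] = √(9) = 3.
  L[1][0] = (-6) / L[0][0] = -2.
Step 2: L[1][1] = √(1) = 1.
  L[2][0] = (-9) / L[0][0] = -3.
  L[2][1] = (-1) / L[1][1] = -1.
Step 3: L[2][2] = √(1) = 1.

L[2][2] = 1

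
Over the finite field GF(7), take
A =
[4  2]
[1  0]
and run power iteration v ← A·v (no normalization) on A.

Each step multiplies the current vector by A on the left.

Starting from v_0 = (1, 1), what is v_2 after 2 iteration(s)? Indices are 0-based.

v_0 = (1, 1).
v_1 = A·v_0 = (6, 1).
v_2 = A·v_1 = (5, 6).

v_2 = (5, 6)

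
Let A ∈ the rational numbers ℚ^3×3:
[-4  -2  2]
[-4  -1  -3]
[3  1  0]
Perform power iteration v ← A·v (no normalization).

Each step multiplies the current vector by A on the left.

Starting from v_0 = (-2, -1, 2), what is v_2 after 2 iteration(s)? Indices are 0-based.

v_0 = (-2, -1, 2).
v_1 = A·v_0 = (14, 3, -7).
v_2 = A·v_1 = (-76, -38, 45).

v_2 = (-76, -38, 45)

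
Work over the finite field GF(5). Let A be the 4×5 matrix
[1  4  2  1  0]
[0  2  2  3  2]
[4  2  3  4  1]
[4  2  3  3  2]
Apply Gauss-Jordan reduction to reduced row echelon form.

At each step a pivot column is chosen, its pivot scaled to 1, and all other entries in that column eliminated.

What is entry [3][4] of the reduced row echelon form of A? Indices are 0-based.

M[3][4] = 4

pivot(0,0)=1: scale R0 → (1, 4, 2, 1, 0)
  clear (2,0): R2 −= (4)R0 → (0, 1, 0, 0, 1)
  clear (3,0): R3 −= (4)R0 → (0, 1, 0, 4, 2)
pivot(1,1)=2: scale R1 → (0, 1, 1, 4, 1)
  clear (0,1): R0 −= (4)R1 → (1, 0, 3, 0, 1)
  clear (2,1): R2 −= (1)R1 → (0, 0, 4, 1, 0)
  clear (3,1): R3 −= (1)R1 → (0, 0, 4, 0, 1)
pivot(2,2)=4: scale R2 → (0, 0, 1, 4, 0)
  clear (0,2): R0 −= (3)R2 → (1, 0, 0, 3, 1)
  clear (1,2): R1 −= (1)R2 → (0, 1, 0, 0, 1)
  clear (3,2): R3 −= (4)R2 → (0, 0, 0, 4, 1)
pivot(3,3)=4: scale R3 → (0, 0, 0, 1, 4)
  clear (0,3): R0 −= (3)R3 → (1, 0, 0, 0, 4)
  clear (2,3): R2 −= (4)R3 → (0, 0, 1, 0, 4)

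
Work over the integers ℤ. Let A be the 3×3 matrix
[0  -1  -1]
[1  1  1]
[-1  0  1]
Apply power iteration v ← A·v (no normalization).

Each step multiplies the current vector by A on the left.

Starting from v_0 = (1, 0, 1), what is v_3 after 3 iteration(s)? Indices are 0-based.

v_0 = (1, 0, 1).
v_1 = A·v_0 = (-1, 2, 0).
v_2 = A·v_1 = (-2, 1, 1).
v_3 = A·v_2 = (-2, 0, 3).

v_3 = (-2, 0, 3)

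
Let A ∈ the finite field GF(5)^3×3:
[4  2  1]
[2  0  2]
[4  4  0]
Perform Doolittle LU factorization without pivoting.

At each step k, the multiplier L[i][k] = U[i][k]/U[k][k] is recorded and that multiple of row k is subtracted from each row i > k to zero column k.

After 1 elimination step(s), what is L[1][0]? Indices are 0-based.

Step 1: pivot at (0,0) is 4.
  row1 ← row1 − (3)·row0  ⇒  L[1][0]=3, U row1=(0, 4, 4)
  row2 ← row2 − (1)·row0  ⇒  L[2][0]=1, U row2=(0, 2, 4)

L[1][0] = 3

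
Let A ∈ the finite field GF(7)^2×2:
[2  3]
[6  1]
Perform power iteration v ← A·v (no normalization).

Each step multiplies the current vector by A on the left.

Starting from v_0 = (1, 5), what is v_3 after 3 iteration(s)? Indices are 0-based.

v_0 = (1, 5).
v_1 = A·v_0 = (3, 4).
v_2 = A·v_1 = (4, 1).
v_3 = A·v_2 = (4, 4).

v_3 = (4, 4)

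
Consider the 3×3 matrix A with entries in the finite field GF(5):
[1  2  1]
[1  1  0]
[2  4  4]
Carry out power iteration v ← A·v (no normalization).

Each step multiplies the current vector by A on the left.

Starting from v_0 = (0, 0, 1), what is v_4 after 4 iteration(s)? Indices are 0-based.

v_4 = (3, 1, 3)

v_0 = (0, 0, 1).
v_1 = A·v_0 = (1, 0, 4).
v_2 = A·v_1 = (0, 1, 3).
v_3 = A·v_2 = (0, 1, 1).
v_4 = A·v_3 = (3, 1, 3).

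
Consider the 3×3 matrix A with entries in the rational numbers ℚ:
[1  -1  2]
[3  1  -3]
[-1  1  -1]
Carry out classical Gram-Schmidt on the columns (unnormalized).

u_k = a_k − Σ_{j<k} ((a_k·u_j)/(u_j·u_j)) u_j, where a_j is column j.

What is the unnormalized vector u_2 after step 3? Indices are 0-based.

u_2 = (1/2, 0, 1/2)

Step 1: u_0 = a_0 = (1, 3, -1).
Step 2: u_1 = a_1 − (1/11)·u_0 = (-12/11, 8/11, 12/11).
Step 3: u_2 = a_2 − (-6/11)·u_0 − (-15/8)·u_1 = (1/2, 0, 1/2).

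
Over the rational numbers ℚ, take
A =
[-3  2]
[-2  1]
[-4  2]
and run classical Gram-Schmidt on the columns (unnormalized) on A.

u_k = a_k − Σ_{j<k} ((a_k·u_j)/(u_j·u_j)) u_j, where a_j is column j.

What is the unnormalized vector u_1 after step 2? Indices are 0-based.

Step 1: u_0 = a_0 = (-3, -2, -4).
Step 2: u_1 = a_1 − (-16/29)·u_0 = (10/29, -3/29, -6/29).

u_1 = (10/29, -3/29, -6/29)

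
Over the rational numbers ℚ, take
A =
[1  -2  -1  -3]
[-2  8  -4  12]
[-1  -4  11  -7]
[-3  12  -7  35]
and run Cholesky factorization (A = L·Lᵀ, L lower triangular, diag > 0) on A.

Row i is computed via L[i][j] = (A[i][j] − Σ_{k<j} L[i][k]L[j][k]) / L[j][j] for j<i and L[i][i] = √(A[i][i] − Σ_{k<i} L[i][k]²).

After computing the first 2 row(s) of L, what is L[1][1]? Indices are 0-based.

Step 1: L[0][0] = √(1) = 1.
  L[1][0] = (-2) / L[0][0] = -2.
Step 2: L[1][1] = √(4) = 2.

L[1][1] = 2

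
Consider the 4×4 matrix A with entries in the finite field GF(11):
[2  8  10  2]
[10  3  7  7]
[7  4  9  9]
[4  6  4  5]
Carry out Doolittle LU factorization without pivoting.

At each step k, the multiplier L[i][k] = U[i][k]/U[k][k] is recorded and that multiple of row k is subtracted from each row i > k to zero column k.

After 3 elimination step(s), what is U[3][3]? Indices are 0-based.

k=0: U[0][0]=2
  eliminate (1,0): mult=5, new row 1: (0, 7, 1, 8); set L[1][0]=5
  eliminate (2,0): mult=9, new row 2: (0, 9, 7, 2); set L[2][0]=9
  eliminate (3,0): mult=2, new row 3: (0, 1, 6, 1); set L[3][0]=2
k=1: U[1][1]=7
  eliminate (2,1): mult=6, new row 2: (0, 0, 1, 9); set L[2][1]=6
  eliminate (3,1): mult=8, new row 3: (0, 0, 9, 3); set L[3][1]=8
k=2: U[2][2]=1
  eliminate (3,2): mult=9, new row 3: (0, 0, 0, 10); set L[3][2]=9

U[3][3] = 10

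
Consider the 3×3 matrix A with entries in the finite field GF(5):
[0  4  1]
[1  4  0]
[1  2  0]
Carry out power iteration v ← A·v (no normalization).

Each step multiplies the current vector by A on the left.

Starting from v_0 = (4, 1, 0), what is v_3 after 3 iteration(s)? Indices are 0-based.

v_3 = (4, 2, 0)

v_0 = (4, 1, 0).
v_1 = A·v_0 = (4, 3, 1).
v_2 = A·v_1 = (3, 1, 0).
v_3 = A·v_2 = (4, 2, 0).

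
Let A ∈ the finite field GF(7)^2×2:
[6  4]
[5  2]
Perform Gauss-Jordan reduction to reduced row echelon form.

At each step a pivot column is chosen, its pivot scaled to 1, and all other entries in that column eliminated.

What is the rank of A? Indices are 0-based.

rank = 2

step 1: normalize row 0 (÷6) = (1, 3)
  row 1: subtract 5×row0 = (0, 1)
step 2: normalize row 1 (÷1) = (0, 1)
  row 0: subtract 3×row1 = (1, 0)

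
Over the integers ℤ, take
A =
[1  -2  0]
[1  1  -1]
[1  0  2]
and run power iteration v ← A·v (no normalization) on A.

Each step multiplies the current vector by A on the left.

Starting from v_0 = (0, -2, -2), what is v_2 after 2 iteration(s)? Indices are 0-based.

v_0 = (0, -2, -2).
v_1 = A·v_0 = (4, 0, -4).
v_2 = A·v_1 = (4, 8, -4).

v_2 = (4, 8, -4)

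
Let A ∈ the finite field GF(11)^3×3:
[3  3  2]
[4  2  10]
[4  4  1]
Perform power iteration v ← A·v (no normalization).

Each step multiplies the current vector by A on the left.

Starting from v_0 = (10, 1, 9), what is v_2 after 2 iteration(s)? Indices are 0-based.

v_2 = (6, 8, 4)

v_0 = (10, 1, 9).
v_1 = A·v_0 = (7, 0, 9).
v_2 = A·v_1 = (6, 8, 4).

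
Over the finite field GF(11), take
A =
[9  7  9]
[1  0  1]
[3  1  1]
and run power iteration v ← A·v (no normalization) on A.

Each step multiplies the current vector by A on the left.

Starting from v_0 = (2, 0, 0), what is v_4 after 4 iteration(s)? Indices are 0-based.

v_0 = (2, 0, 0).
v_1 = A·v_0 = (7, 2, 6).
v_2 = A·v_1 = (10, 2, 7).
v_3 = A·v_2 = (2, 6, 6).
v_4 = A·v_3 = (4, 8, 7).

v_4 = (4, 8, 7)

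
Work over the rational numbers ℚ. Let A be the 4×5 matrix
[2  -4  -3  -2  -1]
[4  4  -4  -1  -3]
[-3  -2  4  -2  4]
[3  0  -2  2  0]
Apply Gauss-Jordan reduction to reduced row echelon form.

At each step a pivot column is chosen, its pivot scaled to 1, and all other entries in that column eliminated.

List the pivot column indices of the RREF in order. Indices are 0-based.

pivot columns: 0, 1, 2, 3

step 1: normalize row 0 (÷2) = (1, -2, -3/2, -1, -1/2)
  row 1: subtract 4×row0 = (0, 12, 2, 3, -1)
  row 2: subtract -3×row0 = (0, -8, -1/2, -5, 5/2)
  row 3: subtract 3×row0 = (0, 6, 5/2, 5, 3/2)
step 2: normalize row 1 (÷12) = (0, 1, 1/6, 1/4, -1/12)
  row 0: subtract -2×row1 = (1, 0, -7/6, -1/2, -2/3)
  row 2: subtract -8×row1 = (0, 0, 5/6, -3, 11/6)
  row 3: subtract 6×row1 = (0, 0, 3/2, 7/2, 2)
step 3: normalize row 2 (÷5/6) = (0, 0, 1, -18/5, 11/5)
  row 0: subtract -7/6×row2 = (1, 0, 0, -47/10, 19/10)
  row 1: subtract 1/6×row2 = (0, 1, 0, 17/20, -9/20)
  row 3: subtract 3/2×row2 = (0, 0, 0, 89/10, -13/10)
step 4: normalize row 3 (÷89/10) = (0, 0, 0, 1, -13/89)
  row 0: subtract -47/10×row3 = (1, 0, 0, 0, 108/89)
  row 1: subtract 17/20×row3 = (0, 1, 0, 0, -29/89)
  row 2: subtract -18/5×row3 = (0, 0, 1, 0, 149/89)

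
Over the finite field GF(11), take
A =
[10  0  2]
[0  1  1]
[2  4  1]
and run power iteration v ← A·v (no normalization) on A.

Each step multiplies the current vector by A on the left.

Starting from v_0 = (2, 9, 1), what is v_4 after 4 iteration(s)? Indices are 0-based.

v_0 = (2, 9, 1).
v_1 = A·v_0 = (0, 10, 8).
v_2 = A·v_1 = (5, 7, 4).
v_3 = A·v_2 = (3, 0, 9).
v_4 = A·v_3 = (4, 9, 4).

v_4 = (4, 9, 4)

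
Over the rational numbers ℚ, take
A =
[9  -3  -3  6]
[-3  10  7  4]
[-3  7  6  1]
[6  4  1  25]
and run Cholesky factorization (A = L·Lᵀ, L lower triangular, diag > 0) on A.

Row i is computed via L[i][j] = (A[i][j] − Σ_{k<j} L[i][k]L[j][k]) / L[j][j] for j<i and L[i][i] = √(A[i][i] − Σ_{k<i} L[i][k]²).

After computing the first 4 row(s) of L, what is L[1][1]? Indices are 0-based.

Step 1: L[0][0] = √(9) = 3.
  L[1][0] = (-3) / L[0][0] = -1.
Step 2: L[1][1] = √(9) = 3.
  L[2][0] = (-3) / L[0][0] = -1.
  L[2][1] = (6) / L[1][1] = 2.
Step 3: L[2][2] = √(1) = 1.
  L[3][0] = (6) / L[0][0] = 2.
  L[3][1] = (6) / L[1][1] = 2.
  L[3][2] = (-1) / L[2][2] = -1.
Step 4: L[3][3] = √(16) = 4.

L[1][1] = 3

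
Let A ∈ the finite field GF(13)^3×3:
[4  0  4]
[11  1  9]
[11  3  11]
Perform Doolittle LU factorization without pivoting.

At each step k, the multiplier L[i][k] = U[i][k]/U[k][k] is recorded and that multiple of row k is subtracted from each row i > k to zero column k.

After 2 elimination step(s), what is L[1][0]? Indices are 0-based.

L[1][0] = 6

[col 0] pivot 4
  R1 -= 6*R0 → (0, 1, 11)  (L[1][0] := 6)
  R2 -= 6*R0 → (0, 3, 0)  (L[2][0] := 6)
[col 1] pivot 1
  R2 -= 3*R1 → (0, 0, 6)  (L[2][1] := 3)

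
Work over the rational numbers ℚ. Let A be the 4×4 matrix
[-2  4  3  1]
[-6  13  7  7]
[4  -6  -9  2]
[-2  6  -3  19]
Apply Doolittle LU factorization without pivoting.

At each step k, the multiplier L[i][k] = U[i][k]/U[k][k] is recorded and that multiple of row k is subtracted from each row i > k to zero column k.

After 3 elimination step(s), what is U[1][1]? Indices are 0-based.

Step 1: pivot at (0,0) is -2.
  row1 ← row1 − (3)·row0  ⇒  L[1][0]=3, U row1=(0, 1, -2, 4)
  row2 ← row2 − (-2)·row0  ⇒  L[2][0]=-2, U row2=(0, 2, -3, 4)
  row3 ← row3 − (1)·row0  ⇒  L[3][0]=1, U row3=(0, 2, -6, 18)
Step 2: pivot at (1,1) is 1.
  row2 ← row2 − (2)·row1  ⇒  L[2][1]=2, U row2=(0, 0, 1, -4)
  row3 ← row3 − (2)·row1  ⇒  L[3][1]=2, U row3=(0, 0, -2, 10)
Step 3: pivot at (2,2) is 1.
  row3 ← row3 − (-2)·row2  ⇒  L[3][2]=-2, U row3=(0, 0, 0, 2)

U[1][1] = 1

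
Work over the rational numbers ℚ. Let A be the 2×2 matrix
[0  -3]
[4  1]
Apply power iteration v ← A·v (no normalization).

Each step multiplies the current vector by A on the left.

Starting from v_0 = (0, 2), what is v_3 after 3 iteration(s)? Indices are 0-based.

v_3 = (66, -46)

v_0 = (0, 2).
v_1 = A·v_0 = (-6, 2).
v_2 = A·v_1 = (-6, -22).
v_3 = A·v_2 = (66, -46).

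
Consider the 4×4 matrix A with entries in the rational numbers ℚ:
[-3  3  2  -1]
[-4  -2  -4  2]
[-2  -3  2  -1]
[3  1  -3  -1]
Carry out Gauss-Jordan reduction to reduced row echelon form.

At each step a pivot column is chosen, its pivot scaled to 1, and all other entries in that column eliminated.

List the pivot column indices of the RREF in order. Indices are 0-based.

step 1: normalize row 0 (÷-3) = (1, -1, -2/3, 1/3)
  row 1: subtract -4×row0 = (0, -6, -20/3, 10/3)
  row 2: subtract -2×row0 = (0, -5, 2/3, -1/3)
  row 3: subtract 3×row0 = (0, 4, -1, -2)
step 2: normalize row 1 (÷-6) = (0, 1, 10/9, -5/9)
  row 0: subtract -1×row1 = (1, 0, 4/9, -2/9)
  row 2: subtract -5×row1 = (0, 0, 56/9, -28/9)
  row 3: subtract 4×row1 = (0, 0, -49/9, 2/9)
step 3: normalize row 2 (÷56/9) = (0, 0, 1, -1/2)
  row 0: subtract 4/9×row2 = (1, 0, 0, 0)
  row 1: subtract 10/9×row2 = (0, 1, 0, 0)
  row 3: subtract -49/9×row2 = (0, 0, 0, -5/2)
step 4: normalize row 3 (÷-5/2) = (0, 0, 0, 1)
  row 2: subtract -1/2×row3 = (0, 0, 1, 0)

pivot columns: 0, 1, 2, 3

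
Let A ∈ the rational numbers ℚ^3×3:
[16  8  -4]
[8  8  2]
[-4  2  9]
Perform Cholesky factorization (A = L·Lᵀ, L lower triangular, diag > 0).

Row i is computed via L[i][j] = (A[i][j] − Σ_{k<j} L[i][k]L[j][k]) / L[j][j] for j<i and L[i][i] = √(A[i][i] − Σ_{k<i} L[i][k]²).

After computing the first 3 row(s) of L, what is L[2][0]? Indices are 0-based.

L[2][0] = -1

Step 1: L[0][0] = √(16) = 4.
  L[1][0] = (8) / L[0][0] = 2.
Step 2: L[1][1] = √(4) = 2.
  L[2][0] = (-4) / L[0][0] = -1.
  L[2][1] = (4) / L[1][1] = 2.
Step 3: L[2][2] = √(4) = 2.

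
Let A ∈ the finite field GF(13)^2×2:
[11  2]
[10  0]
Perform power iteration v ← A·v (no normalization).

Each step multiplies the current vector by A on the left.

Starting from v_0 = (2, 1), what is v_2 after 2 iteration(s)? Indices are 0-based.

v_2 = (5, 6)

v_0 = (2, 1).
v_1 = A·v_0 = (11, 7).
v_2 = A·v_1 = (5, 6).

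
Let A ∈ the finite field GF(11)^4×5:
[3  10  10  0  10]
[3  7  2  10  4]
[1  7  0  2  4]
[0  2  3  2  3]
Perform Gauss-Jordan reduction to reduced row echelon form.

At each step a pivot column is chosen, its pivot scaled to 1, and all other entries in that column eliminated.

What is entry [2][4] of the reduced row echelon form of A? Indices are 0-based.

M[2][4] = 2

[1] R0 /= 3  ⇒  (1, 7, 7, 0, 7)
     R1 -= 3·R0  ⇒  (0, 8, 3, 10, 5)
     R2 -= 1·R0  ⇒  (0, 0, 4, 2, 8)
[2] R1 /= 8  ⇒  (0, 1, 10, 4, 2)
     R0 -= 7·R1  ⇒  (1, 0, 3, 5, 4)
     R3 -= 2·R1  ⇒  (0, 0, 5, 5, 10)
[3] R2 /= 4  ⇒  (0, 0, 1, 6, 2)
     R0 -= 3·R2  ⇒  (1, 0, 0, 9, 9)
     R1 -= 10·R2  ⇒  (0, 1, 0, 10, 4)
     R3 -= 5·R2  ⇒  (0, 0, 0, 8, 0)
[4] R3 /= 8  ⇒  (0, 0, 0, 1, 0)
     R0 -= 9·R3  ⇒  (1, 0, 0, 0, 9)
     R1 -= 10·R3  ⇒  (0, 1, 0, 0, 4)
     R2 -= 6·R3  ⇒  (0, 0, 1, 0, 2)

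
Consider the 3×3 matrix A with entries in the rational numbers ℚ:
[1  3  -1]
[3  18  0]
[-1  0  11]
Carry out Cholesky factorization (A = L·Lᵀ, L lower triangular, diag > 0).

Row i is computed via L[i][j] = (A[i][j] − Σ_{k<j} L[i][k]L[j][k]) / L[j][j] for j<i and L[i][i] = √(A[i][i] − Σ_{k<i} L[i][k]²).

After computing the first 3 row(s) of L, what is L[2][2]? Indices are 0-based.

L[2][2] = 3

Step 1: L[0][0] = √(1) = 1.
  L[1][0] = (3) / L[0][0] = 3.
Step 2: L[1][1] = √(9) = 3.
  L[2][0] = (-1) / L[0][0] = -1.
  L[2][1] = (3) / L[1][1] = 1.
Step 3: L[2][2] = √(9) = 3.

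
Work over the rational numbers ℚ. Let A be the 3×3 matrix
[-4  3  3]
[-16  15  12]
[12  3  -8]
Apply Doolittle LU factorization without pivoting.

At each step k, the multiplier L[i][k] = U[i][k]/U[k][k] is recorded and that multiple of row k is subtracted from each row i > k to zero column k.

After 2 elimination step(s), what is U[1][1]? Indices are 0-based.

[col 0] pivot -4
  R1 -= 4*R0 → (0, 3, 0)  (L[1][0] := 4)
  R2 -= -3*R0 → (0, 12, 1)  (L[2][0] := -3)
[col 1] pivot 3
  R2 -= 4*R1 → (0, 0, 1)  (L[2][1] := 4)

U[1][1] = 3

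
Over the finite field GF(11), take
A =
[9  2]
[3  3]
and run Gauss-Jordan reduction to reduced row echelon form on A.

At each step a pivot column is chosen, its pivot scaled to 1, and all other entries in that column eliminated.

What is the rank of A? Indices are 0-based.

step 1: normalize row 0 (÷9) = (1, 10)
  row 1: subtract 3×row0 = (0, 6)
step 2: normalize row 1 (÷6) = (0, 1)
  row 0: subtract 10×row1 = (1, 0)

rank = 2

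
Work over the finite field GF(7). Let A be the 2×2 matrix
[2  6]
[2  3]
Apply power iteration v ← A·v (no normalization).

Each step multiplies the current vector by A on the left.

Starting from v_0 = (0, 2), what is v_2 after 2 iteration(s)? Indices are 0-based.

v_2 = (4, 0)

v_0 = (0, 2).
v_1 = A·v_0 = (5, 6).
v_2 = A·v_1 = (4, 0).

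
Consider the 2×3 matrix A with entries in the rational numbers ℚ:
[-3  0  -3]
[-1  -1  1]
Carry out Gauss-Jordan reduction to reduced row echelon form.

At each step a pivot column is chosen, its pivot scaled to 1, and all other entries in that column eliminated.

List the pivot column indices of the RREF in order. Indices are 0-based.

[1] R0 /= -3  ⇒  (1, 0, 1)
     R1 -= -1·R0  ⇒  (0, -1, 2)
[2] R1 /= -1  ⇒  (0, 1, -2)

pivot columns: 0, 1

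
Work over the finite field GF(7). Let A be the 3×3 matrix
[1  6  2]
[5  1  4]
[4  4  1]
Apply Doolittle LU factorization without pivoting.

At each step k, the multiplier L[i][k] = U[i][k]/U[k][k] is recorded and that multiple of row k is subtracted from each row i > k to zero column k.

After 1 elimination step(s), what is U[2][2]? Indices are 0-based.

U[2][2] = 0

[col 0] pivot 1
  R1 -= 5*R0 → (0, 6, 1)  (L[1][0] := 5)
  R2 -= 4*R0 → (0, 1, 0)  (L[2][0] := 4)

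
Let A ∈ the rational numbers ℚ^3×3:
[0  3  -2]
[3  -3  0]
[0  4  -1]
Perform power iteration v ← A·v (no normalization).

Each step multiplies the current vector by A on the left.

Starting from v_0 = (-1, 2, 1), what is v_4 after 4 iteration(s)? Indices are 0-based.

v_4 = (-1118, 1329, -1159)

v_0 = (-1, 2, 1).
v_1 = A·v_0 = (4, -9, 7).
v_2 = A·v_1 = (-41, 39, -43).
v_3 = A·v_2 = (203, -240, 199).
v_4 = A·v_3 = (-1118, 1329, -1159).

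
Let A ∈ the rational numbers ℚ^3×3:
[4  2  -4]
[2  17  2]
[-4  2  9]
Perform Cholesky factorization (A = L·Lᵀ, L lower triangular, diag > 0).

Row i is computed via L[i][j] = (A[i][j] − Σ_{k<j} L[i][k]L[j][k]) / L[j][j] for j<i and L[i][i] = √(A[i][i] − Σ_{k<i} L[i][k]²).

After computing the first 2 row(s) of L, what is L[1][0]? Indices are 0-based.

L[1][0] = 1

Step 1: L[0][0] = √(4) = 2.
  L[1][0] = (2) / L[0][0] = 1.
Step 2: L[1][1] = √(16) = 4.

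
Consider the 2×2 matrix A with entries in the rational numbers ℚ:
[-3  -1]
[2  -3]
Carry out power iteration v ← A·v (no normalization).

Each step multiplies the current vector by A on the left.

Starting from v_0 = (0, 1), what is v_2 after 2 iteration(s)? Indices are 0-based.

v_0 = (0, 1).
v_1 = A·v_0 = (-1, -3).
v_2 = A·v_1 = (6, 7).

v_2 = (6, 7)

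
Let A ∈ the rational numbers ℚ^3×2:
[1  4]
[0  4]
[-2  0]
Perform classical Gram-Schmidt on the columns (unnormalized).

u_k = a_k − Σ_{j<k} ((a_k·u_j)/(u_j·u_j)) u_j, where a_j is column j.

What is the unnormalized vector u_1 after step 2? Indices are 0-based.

u_1 = (16/5, 4, 8/5)

Step 1: u_0 = a_0 = (1, 0, -2).
Step 2: u_1 = a_1 − (4/5)·u_0 = (16/5, 4, 8/5).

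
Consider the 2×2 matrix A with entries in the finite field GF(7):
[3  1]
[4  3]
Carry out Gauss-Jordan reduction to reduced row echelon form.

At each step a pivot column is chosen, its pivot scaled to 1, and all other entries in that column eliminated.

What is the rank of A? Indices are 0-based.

rank = 2

step 1: normalize row 0 (÷3) = (1, 5)
  row 1: subtract 4×row0 = (0, 4)
step 2: normalize row 1 (÷4) = (0, 1)
  row 0: subtract 5×row1 = (1, 0)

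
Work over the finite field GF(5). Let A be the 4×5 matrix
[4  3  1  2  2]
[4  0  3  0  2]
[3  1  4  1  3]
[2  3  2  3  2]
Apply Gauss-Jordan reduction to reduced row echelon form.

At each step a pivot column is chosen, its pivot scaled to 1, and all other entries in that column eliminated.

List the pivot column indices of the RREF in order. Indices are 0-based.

step 1: normalize row 0 (÷4) = (1, 2, 4, 3, 3)
  row 1: subtract 4×row0 = (0, 2, 2, 3, 0)
  row 2: subtract 3×row0 = (0, 0, 2, 2, 4)
  row 3: subtract 2×row0 = (0, 4, 4, 2, 1)
step 2: normalize row 1 (÷2) = (0, 1, 1, 4, 0)
  row 0: subtract 2×row1 = (1, 0, 2, 0, 3)
  row 3: subtract 4×row1 = (0, 0, 0, 1, 1)
step 3: normalize row 2 (÷2) = (0, 0, 1, 1, 2)
  row 0: subtract 2×row2 = (1, 0, 0, 3, 4)
  row 1: subtract 1×row2 = (0, 1, 0, 3, 3)
step 4: normalize row 3 (÷1) = (0, 0, 0, 1, 1)
  row 0: subtract 3×row3 = (1, 0, 0, 0, 1)
  row 1: subtract 3×row3 = (0, 1, 0, 0, 0)
  row 2: subtract 1×row3 = (0, 0, 1, 0, 1)

pivot columns: 0, 1, 2, 3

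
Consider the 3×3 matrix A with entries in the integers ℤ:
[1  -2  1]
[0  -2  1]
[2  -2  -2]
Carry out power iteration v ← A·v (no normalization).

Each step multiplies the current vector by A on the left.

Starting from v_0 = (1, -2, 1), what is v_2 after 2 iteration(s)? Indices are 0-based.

v_0 = (1, -2, 1).
v_1 = A·v_0 = (6, 5, 4).
v_2 = A·v_1 = (0, -6, -6).

v_2 = (0, -6, -6)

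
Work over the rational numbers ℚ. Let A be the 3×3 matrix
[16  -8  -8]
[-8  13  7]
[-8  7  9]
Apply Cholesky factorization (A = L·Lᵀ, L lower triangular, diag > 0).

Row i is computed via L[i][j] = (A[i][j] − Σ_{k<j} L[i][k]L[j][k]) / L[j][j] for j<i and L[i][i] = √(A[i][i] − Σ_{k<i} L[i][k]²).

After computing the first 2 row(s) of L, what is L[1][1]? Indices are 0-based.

Step 1: L[0][0] = √(16) = 4.
  L[1][0] = (-8) / L[0][0] = -2.
Step 2: L[1][1] = √(9) = 3.

L[1][1] = 3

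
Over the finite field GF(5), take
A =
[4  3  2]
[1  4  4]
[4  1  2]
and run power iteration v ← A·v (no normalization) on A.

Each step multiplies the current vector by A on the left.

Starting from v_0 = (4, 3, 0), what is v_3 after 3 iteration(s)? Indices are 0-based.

v_3 = (2, 2, 2)

v_0 = (4, 3, 0).
v_1 = A·v_0 = (0, 1, 4).
v_2 = A·v_1 = (1, 0, 4).
v_3 = A·v_2 = (2, 2, 2).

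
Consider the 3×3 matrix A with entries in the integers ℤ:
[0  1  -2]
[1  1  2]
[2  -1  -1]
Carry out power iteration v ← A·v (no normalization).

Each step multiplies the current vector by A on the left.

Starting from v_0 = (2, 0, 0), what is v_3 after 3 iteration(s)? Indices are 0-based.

v_3 = (22, -8, -16)

v_0 = (2, 0, 0).
v_1 = A·v_0 = (0, 2, 4).
v_2 = A·v_1 = (-6, 10, -6).
v_3 = A·v_2 = (22, -8, -16).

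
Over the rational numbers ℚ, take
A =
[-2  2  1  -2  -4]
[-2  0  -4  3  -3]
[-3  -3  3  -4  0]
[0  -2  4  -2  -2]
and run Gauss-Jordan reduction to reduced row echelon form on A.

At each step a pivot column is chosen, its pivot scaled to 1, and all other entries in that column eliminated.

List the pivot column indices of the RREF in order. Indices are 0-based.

pivot columns: 0, 1, 2, 3

step 1: normalize row 0 (÷-2) = (1, -1, -1/2, 1, 2)
  row 1: subtract -2×row0 = (0, -2, -5, 5, 1)
  row 2: subtract -3×row0 = (0, -6, 3/2, -1, 6)
step 2: normalize row 1 (÷-2) = (0, 1, 5/2, -5/2, -1/2)
  row 0: subtract -1×row1 = (1, 0, 2, -3/2, 3/2)
  row 2: subtract -6×row1 = (0, 0, 33/2, -16, 3)
  row 3: subtract -2×row1 = (0, 0, 9, -7, -3)
step 3: normalize row 2 (÷33/2) = (0, 0, 1, -32/33, 2/11)
  row 0: subtract 2×row2 = (1, 0, 0, 29/66, 25/22)
  row 1: subtract 5/2×row2 = (0, 1, 0, -5/66, -21/22)
  row 3: subtract 9×row2 = (0, 0, 0, 19/11, -51/11)
step 4: normalize row 3 (÷19/11) = (0, 0, 0, 1, -51/19)
  row 0: subtract 29/66×row3 = (1, 0, 0, 0, 44/19)
  row 1: subtract -5/66×row3 = (0, 1, 0, 0, -22/19)
  row 2: subtract -32/33×row3 = (0, 0, 1, 0, -46/19)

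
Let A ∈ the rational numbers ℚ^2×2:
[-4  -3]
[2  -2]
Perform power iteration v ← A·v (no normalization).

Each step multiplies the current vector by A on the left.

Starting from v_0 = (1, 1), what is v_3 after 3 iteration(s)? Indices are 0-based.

v_3 = (-70, 84)

v_0 = (1, 1).
v_1 = A·v_0 = (-7, 0).
v_2 = A·v_1 = (28, -14).
v_3 = A·v_2 = (-70, 84).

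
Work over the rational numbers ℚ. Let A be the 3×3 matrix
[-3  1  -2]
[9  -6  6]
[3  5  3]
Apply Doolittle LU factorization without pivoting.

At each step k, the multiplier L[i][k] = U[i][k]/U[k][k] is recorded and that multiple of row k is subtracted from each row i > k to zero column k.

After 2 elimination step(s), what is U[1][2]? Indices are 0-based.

[col 0] pivot -3
  R1 -= -3*R0 → (0, -3, 0)  (L[1][0] := -3)
  R2 -= -1*R0 → (0, 6, 1)  (L[2][0] := -1)
[col 1] pivot -3
  R2 -= -2*R1 → (0, 0, 1)  (L[2][1] := -2)

U[1][2] = 0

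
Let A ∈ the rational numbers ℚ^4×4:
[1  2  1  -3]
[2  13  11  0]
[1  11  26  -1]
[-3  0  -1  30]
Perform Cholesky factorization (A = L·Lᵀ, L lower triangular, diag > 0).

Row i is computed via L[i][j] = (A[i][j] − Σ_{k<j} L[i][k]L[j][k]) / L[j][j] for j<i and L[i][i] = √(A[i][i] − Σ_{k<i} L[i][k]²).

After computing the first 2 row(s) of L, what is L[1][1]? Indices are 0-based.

L[1][1] = 3

Step 1: L[0][0] = √(1) = 1.
  L[1][0] = (2) / L[0][0] = 2.
Step 2: L[1][1] = √(9) = 3.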